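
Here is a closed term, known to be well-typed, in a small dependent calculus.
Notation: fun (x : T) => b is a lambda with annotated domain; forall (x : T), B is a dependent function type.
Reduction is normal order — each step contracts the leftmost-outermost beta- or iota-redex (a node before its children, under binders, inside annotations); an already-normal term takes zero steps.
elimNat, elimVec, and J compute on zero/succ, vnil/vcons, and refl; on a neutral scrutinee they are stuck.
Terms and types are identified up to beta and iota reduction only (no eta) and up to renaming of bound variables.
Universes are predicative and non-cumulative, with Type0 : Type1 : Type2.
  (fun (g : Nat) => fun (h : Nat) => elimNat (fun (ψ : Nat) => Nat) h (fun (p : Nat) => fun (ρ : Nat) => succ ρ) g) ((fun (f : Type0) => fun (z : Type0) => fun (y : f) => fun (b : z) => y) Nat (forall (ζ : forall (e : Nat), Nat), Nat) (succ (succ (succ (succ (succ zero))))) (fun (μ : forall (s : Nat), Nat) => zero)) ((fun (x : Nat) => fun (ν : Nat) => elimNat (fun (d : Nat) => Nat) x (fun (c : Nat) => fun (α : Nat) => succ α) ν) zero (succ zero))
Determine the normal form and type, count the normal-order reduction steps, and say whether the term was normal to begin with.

resulting normal form:
  succ (succ (succ (succ (succ (succ zero)))))
inferred type:
  Nat
steps to reach normal form (normal order): 28
started in normal form: no
first redex: a beta-redex


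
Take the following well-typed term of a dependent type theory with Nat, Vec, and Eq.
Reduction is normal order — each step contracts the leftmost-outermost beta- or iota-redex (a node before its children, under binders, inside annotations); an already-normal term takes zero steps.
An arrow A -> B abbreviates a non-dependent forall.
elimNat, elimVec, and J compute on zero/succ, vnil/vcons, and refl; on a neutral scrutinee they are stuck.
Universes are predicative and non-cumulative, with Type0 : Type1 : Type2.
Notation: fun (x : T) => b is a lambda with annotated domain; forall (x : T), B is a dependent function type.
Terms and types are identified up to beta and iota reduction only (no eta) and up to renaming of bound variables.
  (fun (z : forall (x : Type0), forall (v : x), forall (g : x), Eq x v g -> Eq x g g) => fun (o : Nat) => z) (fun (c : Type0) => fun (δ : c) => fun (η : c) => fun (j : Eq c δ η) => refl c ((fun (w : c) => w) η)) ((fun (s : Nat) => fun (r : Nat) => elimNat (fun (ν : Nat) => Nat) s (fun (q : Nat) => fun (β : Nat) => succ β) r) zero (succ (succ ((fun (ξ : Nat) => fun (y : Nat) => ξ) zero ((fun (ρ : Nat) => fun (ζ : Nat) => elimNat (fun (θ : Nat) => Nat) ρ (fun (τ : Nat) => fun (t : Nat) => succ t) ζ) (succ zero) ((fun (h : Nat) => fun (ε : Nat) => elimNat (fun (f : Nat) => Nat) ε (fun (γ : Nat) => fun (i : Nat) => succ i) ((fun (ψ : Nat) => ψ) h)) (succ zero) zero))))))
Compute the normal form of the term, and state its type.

normal form:
  fun (z : Type0) => fun (x : z) => fun (v : z) => fun (g : Eq z x v) => refl z v
type:
  forall (z : Type0), forall (x : z), forall (v : z), Eq z x v -> Eq z v v


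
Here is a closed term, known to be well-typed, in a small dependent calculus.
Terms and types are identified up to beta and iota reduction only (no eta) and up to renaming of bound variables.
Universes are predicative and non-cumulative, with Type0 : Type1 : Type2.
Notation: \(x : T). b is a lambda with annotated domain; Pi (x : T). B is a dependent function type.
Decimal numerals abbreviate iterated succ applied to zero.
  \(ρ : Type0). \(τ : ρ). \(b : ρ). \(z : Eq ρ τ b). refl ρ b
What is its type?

the term's type:
  Pi (ρ : Type0). Pi (τ : ρ). Pi (b : ρ). Pi (z : Eq ρ τ b). Eq ρ b b


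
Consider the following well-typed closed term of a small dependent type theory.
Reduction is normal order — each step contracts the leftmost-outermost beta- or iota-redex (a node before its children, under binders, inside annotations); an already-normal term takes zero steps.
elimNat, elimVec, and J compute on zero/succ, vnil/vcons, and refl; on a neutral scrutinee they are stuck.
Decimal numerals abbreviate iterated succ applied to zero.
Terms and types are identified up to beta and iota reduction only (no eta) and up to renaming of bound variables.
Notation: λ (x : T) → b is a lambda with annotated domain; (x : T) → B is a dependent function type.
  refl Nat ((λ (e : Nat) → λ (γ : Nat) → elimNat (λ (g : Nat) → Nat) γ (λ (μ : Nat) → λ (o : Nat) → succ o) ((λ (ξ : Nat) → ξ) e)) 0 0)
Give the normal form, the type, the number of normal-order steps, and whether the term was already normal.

reduced normal form:
  refl Nat 0
the term's type:
  Eq Nat 0 0
steps to reach normal form (normal order): 4
term was already normal: no
first redex: a beta-redex


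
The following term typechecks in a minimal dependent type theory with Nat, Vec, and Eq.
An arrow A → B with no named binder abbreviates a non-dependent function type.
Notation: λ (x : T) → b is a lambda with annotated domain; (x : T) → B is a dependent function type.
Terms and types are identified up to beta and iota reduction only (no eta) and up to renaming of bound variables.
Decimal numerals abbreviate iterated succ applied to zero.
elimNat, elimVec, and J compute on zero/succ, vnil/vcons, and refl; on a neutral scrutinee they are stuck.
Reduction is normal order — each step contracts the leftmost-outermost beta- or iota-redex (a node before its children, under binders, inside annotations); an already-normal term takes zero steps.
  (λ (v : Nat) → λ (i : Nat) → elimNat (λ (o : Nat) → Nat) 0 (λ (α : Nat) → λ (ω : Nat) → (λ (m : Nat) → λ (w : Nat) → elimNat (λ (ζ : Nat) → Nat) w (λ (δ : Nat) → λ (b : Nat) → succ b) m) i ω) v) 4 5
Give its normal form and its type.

resulting normal form:
  20
the term's type:
  Nat
observation: normalization takes exactly 87 steps under the normal-order strategy.


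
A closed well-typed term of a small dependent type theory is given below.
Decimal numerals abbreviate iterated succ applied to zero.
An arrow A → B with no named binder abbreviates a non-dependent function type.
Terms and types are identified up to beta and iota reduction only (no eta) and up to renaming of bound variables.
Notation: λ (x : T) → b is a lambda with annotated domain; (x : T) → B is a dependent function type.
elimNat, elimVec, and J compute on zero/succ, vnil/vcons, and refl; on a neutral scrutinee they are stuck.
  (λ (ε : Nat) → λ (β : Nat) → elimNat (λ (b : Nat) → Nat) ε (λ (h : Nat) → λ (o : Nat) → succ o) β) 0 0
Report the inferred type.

the term's type:
  Nat


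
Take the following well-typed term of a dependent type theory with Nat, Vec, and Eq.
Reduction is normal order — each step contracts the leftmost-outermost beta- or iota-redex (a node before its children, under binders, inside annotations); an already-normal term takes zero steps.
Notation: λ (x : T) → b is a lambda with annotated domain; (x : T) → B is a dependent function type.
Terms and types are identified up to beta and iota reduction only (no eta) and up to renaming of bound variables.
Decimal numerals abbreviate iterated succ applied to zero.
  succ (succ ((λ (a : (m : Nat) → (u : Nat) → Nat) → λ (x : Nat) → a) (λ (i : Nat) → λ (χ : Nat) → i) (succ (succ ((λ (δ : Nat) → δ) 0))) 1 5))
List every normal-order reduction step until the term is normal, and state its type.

normal-order reduction:
  succ (succ ((λ (a : (m : Nat) → (u : Nat) → Nat) → λ (x : Nat) → a) (λ (i : Nat) → λ (χ : Nat) → i) (succ (succ ((λ (δ : Nat) → δ) 0))) 1 5))
  ~> succ (succ ((λ (a : Nat) → λ (m : Nat) → λ (u : Nat) → m) (succ (succ ((λ (x : Nat) → x) 0))) 1 5))
  ~> succ (succ ((λ (a : Nat) → λ (m : Nat) → a) 1 5))
  ~> succ (succ ((λ (a : Nat) → 1) 5))
  ~> 3
the term's type:
  Nat


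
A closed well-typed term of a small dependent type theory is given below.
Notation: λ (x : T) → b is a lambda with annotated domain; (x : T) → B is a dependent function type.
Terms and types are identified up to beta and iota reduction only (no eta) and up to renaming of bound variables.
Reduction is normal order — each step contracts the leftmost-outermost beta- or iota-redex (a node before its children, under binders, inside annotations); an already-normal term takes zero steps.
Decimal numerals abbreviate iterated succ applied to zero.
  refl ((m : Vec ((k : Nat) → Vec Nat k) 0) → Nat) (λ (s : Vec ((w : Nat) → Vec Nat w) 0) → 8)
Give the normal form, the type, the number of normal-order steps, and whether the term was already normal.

resulting normal form:
  refl ((m : Vec ((k : Nat) → Vec Nat k) 0) → Nat) (λ (s : Vec ((w : Nat) → Vec Nat w) 0) → 8)
type:
  Eq ((m : Vec ((k : Nat) → Vec Nat k) 0) → Nat) (λ (s : Vec ((w : Nat) → Vec Nat w) 0) → 8) (λ (g : Vec ((μ : Nat) → Vec Nat μ) 0) → 8)
steps to reach normal form (normal order): 0
already normal: yes


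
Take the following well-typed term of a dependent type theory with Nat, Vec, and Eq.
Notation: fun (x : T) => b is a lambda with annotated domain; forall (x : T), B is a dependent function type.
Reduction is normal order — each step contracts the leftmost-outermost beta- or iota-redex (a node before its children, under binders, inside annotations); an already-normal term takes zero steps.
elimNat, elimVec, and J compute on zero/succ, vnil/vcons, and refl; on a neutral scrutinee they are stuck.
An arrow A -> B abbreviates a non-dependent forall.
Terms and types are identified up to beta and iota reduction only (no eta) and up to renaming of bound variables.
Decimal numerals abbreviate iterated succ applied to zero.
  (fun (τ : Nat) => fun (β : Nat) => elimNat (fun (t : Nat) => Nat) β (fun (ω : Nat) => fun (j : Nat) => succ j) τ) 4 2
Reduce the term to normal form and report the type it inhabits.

normal form:
  6
the term's type:
  Nat
observation: normalization takes exactly 15 steps under the normal-order strategy.


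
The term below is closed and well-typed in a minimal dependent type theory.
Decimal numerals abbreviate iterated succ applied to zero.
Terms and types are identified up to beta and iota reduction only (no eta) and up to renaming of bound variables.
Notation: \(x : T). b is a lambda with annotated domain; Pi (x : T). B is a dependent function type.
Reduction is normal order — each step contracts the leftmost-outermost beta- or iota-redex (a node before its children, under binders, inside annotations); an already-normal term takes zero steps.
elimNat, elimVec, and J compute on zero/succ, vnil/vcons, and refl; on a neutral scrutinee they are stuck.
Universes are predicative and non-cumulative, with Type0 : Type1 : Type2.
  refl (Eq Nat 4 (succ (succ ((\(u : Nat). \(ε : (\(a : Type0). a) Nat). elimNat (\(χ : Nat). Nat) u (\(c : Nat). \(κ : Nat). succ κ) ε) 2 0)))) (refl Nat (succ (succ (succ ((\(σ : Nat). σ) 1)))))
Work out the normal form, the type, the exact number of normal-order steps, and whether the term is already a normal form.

normal form:
  refl (Eq Nat 4 4) (refl Nat 4)
type:
  Eq (Eq Nat 4 4) (refl Nat 4) (refl Nat 4)
reduction steps (normal order): 4
already normal: no
first contracted redex: a beta-redex


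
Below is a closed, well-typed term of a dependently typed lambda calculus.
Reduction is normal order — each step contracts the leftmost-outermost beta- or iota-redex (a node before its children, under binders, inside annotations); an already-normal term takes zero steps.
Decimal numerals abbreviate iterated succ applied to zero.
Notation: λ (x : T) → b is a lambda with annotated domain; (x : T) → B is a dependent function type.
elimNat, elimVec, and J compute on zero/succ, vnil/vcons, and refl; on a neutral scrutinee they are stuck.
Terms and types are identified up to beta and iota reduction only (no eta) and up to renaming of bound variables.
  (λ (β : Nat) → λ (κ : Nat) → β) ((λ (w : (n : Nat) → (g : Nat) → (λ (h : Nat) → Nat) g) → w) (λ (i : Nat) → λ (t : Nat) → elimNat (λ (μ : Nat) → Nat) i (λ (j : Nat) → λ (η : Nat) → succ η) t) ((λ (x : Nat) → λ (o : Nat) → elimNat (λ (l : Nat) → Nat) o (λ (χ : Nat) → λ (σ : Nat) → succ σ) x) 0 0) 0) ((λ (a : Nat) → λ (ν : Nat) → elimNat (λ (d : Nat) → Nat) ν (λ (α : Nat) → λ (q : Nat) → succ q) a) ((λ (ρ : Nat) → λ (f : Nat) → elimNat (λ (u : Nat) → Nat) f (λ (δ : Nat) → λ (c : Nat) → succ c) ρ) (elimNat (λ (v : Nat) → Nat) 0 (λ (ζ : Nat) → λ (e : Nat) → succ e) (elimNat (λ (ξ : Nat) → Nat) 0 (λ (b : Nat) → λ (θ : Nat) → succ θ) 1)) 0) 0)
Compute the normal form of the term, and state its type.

normal form:
  0
inferred type:
  Nat
observation: the first redex contracted is a beta-redex; the normal form is reached in 9 normal-order steps.


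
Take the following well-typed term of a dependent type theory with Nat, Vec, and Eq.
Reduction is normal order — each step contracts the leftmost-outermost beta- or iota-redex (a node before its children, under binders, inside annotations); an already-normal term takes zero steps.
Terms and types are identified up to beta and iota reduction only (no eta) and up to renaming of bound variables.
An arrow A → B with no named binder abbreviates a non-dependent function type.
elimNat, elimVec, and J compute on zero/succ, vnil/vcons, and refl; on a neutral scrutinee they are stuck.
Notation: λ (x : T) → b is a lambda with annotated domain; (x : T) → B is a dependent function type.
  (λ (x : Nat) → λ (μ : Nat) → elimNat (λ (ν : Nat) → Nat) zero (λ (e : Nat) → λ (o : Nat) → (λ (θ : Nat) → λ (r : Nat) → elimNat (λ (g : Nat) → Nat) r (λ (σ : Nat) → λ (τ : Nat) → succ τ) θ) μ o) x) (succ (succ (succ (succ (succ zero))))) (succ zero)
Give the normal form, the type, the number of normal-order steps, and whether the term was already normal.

resulting normal form:
  succ (succ (succ (succ (succ zero))))
inferred type:
  Nat
normal-order step count: 48
started in normal form: no
first redex: a beta-redex


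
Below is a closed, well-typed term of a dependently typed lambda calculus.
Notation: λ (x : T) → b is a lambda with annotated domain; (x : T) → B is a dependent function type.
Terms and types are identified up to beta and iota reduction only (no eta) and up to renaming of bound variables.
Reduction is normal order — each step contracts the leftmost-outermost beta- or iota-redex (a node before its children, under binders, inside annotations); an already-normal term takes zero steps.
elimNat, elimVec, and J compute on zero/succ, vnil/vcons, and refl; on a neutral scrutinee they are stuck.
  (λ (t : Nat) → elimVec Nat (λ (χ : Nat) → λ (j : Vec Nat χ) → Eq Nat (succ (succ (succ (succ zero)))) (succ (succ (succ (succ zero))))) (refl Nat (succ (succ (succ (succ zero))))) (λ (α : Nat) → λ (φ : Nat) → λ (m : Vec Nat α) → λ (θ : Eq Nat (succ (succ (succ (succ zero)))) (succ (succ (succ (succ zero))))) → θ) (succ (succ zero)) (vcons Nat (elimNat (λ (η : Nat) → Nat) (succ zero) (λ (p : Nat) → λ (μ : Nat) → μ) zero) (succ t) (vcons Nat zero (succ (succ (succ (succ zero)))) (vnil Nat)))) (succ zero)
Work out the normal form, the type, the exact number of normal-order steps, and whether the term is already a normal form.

normal form:
  refl Nat (succ (succ (succ (succ zero))))
inferred type:
  Eq Nat (succ (succ (succ (succ zero)))) (succ (succ (succ (succ zero))))
reduction steps (normal order): 12
started in normal form: no
first redex: a beta-redex


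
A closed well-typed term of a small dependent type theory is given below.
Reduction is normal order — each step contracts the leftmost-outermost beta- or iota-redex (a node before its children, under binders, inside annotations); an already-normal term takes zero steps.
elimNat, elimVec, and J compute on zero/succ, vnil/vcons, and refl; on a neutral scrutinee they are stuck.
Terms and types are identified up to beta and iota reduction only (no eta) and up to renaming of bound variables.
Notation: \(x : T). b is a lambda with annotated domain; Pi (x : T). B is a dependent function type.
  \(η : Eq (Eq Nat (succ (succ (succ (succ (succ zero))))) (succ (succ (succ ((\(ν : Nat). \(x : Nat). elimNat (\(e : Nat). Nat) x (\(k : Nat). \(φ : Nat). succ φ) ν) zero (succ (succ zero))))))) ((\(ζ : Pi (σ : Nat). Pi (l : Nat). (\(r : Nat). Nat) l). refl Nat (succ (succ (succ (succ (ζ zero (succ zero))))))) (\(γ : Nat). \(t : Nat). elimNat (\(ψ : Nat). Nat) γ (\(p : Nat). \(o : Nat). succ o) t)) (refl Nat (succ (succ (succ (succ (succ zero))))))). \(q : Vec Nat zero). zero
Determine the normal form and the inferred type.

resulting normal form:
  \(η : Eq (Eq Nat (succ (succ (succ (succ (succ zero))))) (succ (succ (succ (succ (succ zero)))))) (refl Nat (succ (succ (succ (succ (succ zero)))))) (refl Nat (succ (succ (succ (succ (succ zero))))))). \(ν : Vec Nat zero). zero
type:
  Pi (η : Eq (Eq Nat (succ (succ (succ (succ (succ zero))))) (succ (succ (succ (succ (succ zero)))))) (refl Nat (succ (succ (succ (succ (succ zero)))))) (refl Nat (succ (succ (succ (succ (succ zero))))))). Pi (ν : Vec Nat zero). Nat
observation: contracting a beta-redex first, the term normalizes in 10 steps.


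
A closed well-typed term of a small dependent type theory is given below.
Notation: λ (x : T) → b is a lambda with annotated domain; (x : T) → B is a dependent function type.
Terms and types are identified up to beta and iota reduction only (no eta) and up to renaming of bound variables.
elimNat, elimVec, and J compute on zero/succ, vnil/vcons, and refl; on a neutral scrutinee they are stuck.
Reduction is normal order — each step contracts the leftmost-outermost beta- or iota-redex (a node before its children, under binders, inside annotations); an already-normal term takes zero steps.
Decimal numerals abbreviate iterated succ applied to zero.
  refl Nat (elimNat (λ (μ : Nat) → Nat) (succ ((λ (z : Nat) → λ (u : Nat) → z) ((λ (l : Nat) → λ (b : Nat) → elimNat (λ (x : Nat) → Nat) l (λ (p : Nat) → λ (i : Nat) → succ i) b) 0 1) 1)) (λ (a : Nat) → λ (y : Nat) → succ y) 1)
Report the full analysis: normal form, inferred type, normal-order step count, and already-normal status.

normal form:
  refl Nat 3
inferred type:
  Eq Nat 3 3
normal-order step count: 12
started in normal form: no
first redex: an elimNat iota-redex


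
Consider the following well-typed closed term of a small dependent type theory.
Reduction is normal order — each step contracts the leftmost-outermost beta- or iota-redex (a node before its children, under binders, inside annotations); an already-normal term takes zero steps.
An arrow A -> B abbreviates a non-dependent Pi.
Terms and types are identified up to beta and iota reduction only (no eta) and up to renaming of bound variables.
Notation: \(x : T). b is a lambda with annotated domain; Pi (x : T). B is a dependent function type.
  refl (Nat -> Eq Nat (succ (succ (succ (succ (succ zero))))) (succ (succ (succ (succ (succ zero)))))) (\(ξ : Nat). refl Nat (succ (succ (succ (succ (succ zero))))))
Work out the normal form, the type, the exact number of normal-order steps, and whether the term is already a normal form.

normal form:
  refl (Nat -> Eq Nat (succ (succ (succ (succ (succ zero))))) (succ (succ (succ (succ (succ zero)))))) (\(ξ : Nat). refl Nat (succ (succ (succ (succ (succ zero))))))
the term's type:
  Eq (Nat -> Eq Nat (succ (succ (succ (succ (succ zero))))) (succ (succ (succ (succ (succ zero)))))) (\(ξ : Nat). refl Nat (succ (succ (succ (succ (succ zero)))))) (\(ε : Nat). refl Nat (succ (succ (succ (succ (succ zero))))))
steps to reach normal form (normal order): 0
already normal: yes


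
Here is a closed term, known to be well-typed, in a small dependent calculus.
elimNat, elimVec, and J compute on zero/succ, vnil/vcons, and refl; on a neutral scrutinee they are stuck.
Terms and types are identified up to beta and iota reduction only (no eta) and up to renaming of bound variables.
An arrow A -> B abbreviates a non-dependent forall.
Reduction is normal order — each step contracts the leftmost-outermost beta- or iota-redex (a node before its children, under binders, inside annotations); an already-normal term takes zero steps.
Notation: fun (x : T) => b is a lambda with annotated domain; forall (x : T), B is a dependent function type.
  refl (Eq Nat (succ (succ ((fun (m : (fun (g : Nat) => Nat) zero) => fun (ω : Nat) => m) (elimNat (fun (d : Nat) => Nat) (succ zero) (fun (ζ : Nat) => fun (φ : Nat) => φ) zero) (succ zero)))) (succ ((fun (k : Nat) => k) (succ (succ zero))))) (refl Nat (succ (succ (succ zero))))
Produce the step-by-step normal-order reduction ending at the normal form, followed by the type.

normal-order reduction:
  refl (Eq Nat (succ (succ ((fun (m : (fun (g : Nat) => Nat) zero) => fun (ω : Nat) => m) (elimNat (fun (d : Nat) => Nat) (succ zero) (fun (ζ : Nat) => fun (φ : Nat) => φ) zero) (succ zero)))) (succ ((fun (k : Nat) => k) (succ (succ zero))))) (refl Nat (succ (succ (succ zero))))
  ~> refl (Eq Nat (succ (succ ((fun (m : Nat) => elimNat (fun (g : Nat) => Nat) (succ zero) (fun (ω : Nat) => fun (d : Nat) => d) zero) (succ zero)))) (succ ((fun (ζ : Nat) => ζ) (succ (succ zero))))) (refl Nat (succ (succ (succ zero))))
  ~> refl (Eq Nat (succ (succ (elimNat (fun (m : Nat) => Nat) (succ zero) (fun (g : Nat) => fun (ω : Nat) => ω) zero))) (succ ((fun (d : Nat) => d) (succ (succ zero))))) (refl Nat (succ (succ (succ zero))))
  ~> refl (Eq Nat (succ (succ (succ zero))) (succ ((fun (m : Nat) => m) (succ (succ zero))))) (refl Nat (succ (succ (succ zero))))
  ~> refl (Eq Nat (succ (succ (succ zero))) (succ (succ (succ zero)))) (refl Nat (succ (succ (succ zero))))
type:
  Eq (Eq Nat (succ (succ (succ zero))) (succ (succ (succ zero)))) (refl Nat (succ (succ (succ zero)))) (refl Nat (succ (succ (succ zero))))


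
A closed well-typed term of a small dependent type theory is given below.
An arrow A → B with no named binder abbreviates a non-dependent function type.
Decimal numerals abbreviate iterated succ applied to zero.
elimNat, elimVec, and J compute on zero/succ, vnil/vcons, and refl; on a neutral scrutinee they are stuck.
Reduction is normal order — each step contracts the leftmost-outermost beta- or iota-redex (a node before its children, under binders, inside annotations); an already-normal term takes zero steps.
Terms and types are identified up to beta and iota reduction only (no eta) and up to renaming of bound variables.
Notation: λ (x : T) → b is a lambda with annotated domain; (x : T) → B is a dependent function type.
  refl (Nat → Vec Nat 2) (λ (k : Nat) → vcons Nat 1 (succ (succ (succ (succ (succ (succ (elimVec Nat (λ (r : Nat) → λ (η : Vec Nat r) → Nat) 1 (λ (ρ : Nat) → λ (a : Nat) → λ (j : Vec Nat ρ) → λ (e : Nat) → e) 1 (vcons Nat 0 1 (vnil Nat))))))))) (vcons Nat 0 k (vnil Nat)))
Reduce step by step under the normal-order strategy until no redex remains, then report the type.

normal-order reduction sequence:
  refl (Nat → Vec Nat 2) (λ (k : Nat) → vcons Nat 1 (succ (succ (succ (succ (succ (succ (elimVec Nat (λ (r : Nat) → λ (η : Vec Nat r) → Nat) 1 (λ (ρ : Nat) → λ (a : Nat) → λ (j : Vec Nat ρ) → λ (e : Nat) → e) 1 (vcons Nat 0 1 (vnil Nat))))))))) (vcons Nat 0 k (vnil Nat)))
  ~> refl (Nat → Vec Nat 2) (λ (k : Nat) → vcons Nat 1 (succ (succ (succ (succ (succ (succ ((λ (r : Nat) → λ (η : Nat) → λ (ρ : Vec Nat r) → λ (a : Nat) → a) 0 1 (vnil Nat) (elimVec Nat (λ (j : Nat) → λ (e : Vec Nat j) → Nat) 1 (λ (ψ : Nat) → λ (v : Nat) → λ (u : Vec Nat ψ) → λ (b : Nat) → b) 0 (vnil Nat))))))))) (vcons Nat 0 k (vnil Nat)))
  ~> refl (Nat → Vec Nat 2) (λ (k : Nat) → vcons Nat 1 (succ (succ (succ (succ (succ (succ ((λ (r : Nat) → λ (η : Vec Nat 0) → λ (ρ : Nat) → ρ) 1 (vnil Nat) (elimVec Nat (λ (a : Nat) → λ (j : Vec Nat a) → Nat) 1 (λ (e : Nat) → λ (ψ : Nat) → λ (v : Vec Nat e) → λ (u : Nat) → u) 0 (vnil Nat))))))))) (vcons Nat 0 k (vnil Nat)))
  ~> refl (Nat → Vec Nat 2) (λ (k : Nat) → vcons Nat 1 (succ (succ (succ (succ (succ (succ ((λ (r : Vec Nat 0) → λ (η : Nat) → η) (vnil Nat) (elimVec Nat (λ (ρ : Nat) → λ (a : Vec Nat ρ) → Nat) 1 (λ (j : Nat) → λ (e : Nat) → λ (ψ : Vec Nat j) → λ (v : Nat) → v) 0 (vnil Nat))))))))) (vcons Nat 0 k (vnil Nat)))
  ~> refl (Nat → Vec Nat 2) (λ (k : Nat) → vcons Nat 1 (succ (succ (succ (succ (succ (succ ((λ (r : Nat) → r) (elimVec Nat (λ (η : Nat) → λ (ρ : Vec Nat η) → Nat) 1 (λ (a : Nat) → λ (j : Nat) → λ (e : Vec Nat a) → λ (ψ : Nat) → ψ) 0 (vnil Nat))))))))) (vcons Nat 0 k (vnil Nat)))
  ~> refl (Nat → Vec Nat 2) (λ (k : Nat) → vcons Nat 1 (succ (succ (succ (succ (succ (succ (elimVec Nat (λ (r : Nat) → λ (η : Vec Nat r) → Nat) 1 (λ (ρ : Nat) → λ (a : Nat) → λ (j : Vec Nat ρ) → λ (e : Nat) → e) 0 (vnil Nat)))))))) (vcons Nat 0 k (vnil Nat)))
  ~> refl (Nat → Vec Nat 2) (λ (k : Nat) → vcons Nat 1 7 (vcons Nat 0 k (vnil Nat)))
the term's type:
  Eq (Nat → Vec Nat 2) (λ (k : Nat) → vcons Nat 1 7 (vcons Nat 0 k (vnil Nat))) (λ (r : Nat) → vcons Nat 1 7 (vcons Nat 0 r (vnil Nat)))


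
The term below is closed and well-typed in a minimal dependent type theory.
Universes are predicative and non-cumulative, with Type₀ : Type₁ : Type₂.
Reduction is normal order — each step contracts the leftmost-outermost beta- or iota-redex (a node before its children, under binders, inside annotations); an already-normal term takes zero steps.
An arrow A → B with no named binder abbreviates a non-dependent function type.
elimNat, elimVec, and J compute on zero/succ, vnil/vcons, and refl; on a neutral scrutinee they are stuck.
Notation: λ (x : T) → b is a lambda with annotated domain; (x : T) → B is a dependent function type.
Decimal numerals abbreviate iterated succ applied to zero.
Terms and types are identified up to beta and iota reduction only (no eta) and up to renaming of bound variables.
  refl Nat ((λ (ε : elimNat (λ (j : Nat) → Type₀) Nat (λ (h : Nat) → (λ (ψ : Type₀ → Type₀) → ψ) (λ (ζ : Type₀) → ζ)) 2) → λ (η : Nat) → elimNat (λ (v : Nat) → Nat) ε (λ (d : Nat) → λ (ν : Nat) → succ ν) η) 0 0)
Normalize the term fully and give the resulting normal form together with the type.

resulting normal form:
  refl Nat 0
the term's type:
  Eq Nat 0 0
observation: contracting a beta-redex first, the term normalizes in 3 steps.


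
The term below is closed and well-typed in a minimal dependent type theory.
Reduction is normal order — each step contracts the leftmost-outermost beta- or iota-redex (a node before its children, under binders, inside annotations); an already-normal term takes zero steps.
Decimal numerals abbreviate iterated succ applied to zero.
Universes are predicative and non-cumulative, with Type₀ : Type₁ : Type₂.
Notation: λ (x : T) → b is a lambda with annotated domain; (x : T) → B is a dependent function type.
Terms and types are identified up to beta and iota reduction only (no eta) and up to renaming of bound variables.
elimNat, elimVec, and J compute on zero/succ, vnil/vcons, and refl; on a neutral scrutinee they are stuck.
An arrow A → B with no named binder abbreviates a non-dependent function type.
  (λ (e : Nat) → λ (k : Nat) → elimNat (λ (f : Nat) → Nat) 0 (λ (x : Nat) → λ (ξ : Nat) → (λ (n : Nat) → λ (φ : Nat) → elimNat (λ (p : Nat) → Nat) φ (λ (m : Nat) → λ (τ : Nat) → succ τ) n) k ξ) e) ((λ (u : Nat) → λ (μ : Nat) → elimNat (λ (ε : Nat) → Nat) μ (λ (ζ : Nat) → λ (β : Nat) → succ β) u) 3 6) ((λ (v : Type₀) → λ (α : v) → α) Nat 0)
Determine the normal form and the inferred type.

normal form:
  0
inferred type:
  Nat
observation: normalization takes exactly 47 steps under the normal-order strategy.


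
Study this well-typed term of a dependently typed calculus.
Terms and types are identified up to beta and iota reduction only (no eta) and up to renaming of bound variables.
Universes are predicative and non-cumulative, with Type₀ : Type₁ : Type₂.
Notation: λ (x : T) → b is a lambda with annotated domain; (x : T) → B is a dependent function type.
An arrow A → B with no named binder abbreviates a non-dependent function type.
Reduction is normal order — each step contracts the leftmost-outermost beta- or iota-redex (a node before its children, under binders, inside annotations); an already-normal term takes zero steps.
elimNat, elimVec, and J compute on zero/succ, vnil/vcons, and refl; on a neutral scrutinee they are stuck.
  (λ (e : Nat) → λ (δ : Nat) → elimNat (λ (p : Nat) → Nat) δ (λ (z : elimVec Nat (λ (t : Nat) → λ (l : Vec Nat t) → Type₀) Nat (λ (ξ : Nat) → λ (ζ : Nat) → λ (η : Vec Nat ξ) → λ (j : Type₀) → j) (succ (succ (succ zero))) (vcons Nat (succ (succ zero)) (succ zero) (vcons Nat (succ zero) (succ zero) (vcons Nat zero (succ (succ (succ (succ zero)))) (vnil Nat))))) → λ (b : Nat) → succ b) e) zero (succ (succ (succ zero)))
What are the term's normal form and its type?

reduced normal form:
  succ (succ (succ zero))
type:
  Nat
observation: the leftmost-outermost redex is a beta-redex, and normalization takes 3 steps.


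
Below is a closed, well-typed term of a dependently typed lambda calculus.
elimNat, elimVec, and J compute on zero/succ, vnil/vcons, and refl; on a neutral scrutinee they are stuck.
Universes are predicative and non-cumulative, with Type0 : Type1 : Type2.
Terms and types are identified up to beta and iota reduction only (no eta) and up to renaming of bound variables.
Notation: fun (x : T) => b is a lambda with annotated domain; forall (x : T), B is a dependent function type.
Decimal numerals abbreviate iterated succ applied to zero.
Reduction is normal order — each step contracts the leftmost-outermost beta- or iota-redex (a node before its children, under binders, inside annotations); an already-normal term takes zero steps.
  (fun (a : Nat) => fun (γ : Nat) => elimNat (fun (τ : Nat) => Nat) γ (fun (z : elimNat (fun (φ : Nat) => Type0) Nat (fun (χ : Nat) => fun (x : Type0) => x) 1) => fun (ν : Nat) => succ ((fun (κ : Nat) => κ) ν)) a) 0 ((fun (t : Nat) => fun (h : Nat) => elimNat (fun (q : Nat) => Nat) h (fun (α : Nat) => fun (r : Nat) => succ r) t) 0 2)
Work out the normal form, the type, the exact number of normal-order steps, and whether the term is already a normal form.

reduced normal form:
  2
inferred type:
  Nat
reduction steps (normal order): 6
term was already normal: no
first contracted redex: a beta-redex


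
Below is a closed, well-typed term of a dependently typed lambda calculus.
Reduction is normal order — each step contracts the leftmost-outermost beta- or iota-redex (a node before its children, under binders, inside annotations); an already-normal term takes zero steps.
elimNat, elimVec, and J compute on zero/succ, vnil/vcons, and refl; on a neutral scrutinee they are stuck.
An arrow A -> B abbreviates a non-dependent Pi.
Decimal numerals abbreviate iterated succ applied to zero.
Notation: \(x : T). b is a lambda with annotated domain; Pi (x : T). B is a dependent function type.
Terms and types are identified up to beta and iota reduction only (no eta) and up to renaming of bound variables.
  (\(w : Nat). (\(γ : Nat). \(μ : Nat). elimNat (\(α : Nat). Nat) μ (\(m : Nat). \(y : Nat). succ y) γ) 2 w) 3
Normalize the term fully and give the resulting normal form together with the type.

reduced normal form:
  5
type:
  Nat


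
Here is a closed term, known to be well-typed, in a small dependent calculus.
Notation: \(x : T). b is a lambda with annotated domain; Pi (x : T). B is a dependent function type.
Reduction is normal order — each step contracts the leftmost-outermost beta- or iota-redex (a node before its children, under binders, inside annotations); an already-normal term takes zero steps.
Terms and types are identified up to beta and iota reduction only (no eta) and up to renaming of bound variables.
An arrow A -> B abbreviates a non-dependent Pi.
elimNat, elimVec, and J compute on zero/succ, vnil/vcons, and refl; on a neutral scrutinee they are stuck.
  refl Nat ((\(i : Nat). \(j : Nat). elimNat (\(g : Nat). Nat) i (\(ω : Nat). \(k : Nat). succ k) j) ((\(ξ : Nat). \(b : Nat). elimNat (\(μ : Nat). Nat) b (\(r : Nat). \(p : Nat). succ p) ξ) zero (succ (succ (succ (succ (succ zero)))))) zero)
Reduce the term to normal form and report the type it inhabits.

reduced normal form:
  refl Nat (succ (succ (succ (succ (succ zero)))))
type:
  Eq Nat (succ (succ (succ (succ (succ zero))))) (succ (succ (succ (succ (succ zero)))))
observation: the first redex contracted is a beta-redex; the normal form is reached in 6 normal-order steps.


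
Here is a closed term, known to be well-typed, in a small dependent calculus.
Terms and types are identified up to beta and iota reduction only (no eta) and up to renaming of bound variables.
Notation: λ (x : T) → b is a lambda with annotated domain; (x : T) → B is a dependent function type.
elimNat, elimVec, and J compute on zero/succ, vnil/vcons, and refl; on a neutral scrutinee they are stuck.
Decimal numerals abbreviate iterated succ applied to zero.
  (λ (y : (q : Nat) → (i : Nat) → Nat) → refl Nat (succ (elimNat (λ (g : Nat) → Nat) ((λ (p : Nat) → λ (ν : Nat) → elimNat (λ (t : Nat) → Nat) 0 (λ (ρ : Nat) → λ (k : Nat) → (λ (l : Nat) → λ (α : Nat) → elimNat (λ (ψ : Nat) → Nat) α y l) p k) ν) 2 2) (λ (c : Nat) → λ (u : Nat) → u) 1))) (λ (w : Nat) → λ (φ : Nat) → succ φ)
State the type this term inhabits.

the term's type:
  Eq Nat 5 5


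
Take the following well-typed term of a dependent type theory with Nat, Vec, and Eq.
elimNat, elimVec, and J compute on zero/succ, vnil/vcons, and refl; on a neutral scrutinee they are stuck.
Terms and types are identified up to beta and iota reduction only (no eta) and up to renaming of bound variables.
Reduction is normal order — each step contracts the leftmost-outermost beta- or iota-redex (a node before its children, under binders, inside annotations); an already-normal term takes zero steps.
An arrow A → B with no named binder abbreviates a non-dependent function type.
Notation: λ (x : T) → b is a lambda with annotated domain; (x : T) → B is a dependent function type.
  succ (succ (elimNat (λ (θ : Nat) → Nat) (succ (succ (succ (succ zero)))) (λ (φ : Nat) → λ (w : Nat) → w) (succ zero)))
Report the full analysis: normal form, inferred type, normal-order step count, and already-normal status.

reduced normal form:
  succ (succ (succ (succ (succ (succ zero)))))
type:
  Nat
steps to reach normal form (normal order): 4
started in normal form: no
first redex: an elimNat iota-redex


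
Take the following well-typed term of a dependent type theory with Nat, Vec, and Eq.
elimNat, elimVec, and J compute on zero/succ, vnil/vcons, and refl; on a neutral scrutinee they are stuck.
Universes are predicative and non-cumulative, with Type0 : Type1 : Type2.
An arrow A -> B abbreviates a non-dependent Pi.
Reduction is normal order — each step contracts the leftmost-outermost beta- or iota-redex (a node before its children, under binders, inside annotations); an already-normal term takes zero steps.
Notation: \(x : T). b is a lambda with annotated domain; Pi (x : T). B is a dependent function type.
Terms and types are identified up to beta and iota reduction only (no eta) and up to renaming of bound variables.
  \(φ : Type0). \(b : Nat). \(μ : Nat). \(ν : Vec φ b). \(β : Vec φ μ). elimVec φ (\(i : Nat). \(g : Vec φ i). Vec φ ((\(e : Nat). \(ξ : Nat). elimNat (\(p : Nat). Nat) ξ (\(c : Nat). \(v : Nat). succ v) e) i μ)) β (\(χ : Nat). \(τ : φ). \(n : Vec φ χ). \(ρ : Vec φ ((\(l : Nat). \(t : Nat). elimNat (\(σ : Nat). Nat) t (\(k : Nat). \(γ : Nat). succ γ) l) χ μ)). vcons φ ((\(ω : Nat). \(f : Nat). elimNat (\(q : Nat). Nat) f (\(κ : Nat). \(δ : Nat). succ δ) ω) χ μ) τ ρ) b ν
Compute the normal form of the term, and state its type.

resulting normal form:
  \(φ : Type0). \(b : Nat). \(μ : Nat). \(ν : Vec φ b). \(β : Vec φ μ). elimVec φ (\(i : Nat). \(g : Vec φ i). Vec φ (elimNat (\(e : Nat). Nat) μ (\(ξ : Nat). \(p : Nat). succ p) i)) β (\(c : Nat). \(v : φ). \(χ : Vec φ c). \(τ : Vec φ (elimNat (\(n : Nat). Nat) μ (\(ρ : Nat). \(l : Nat). succ l) c)). vcons φ (elimNat (\(t : Nat). Nat) μ (\(σ : Nat). \(k : Nat). succ k) c) v τ) b ν
type:
  Pi (φ : Type0). Pi (b : Nat). Pi (μ : Nat). Vec φ b -> Vec φ μ -> Vec φ (elimNat (\(ν : Nat). Nat) μ (\(β : Nat). \(i : Nat). succ i) b)
observation: 6 normal-order steps separate the term from its normal form.


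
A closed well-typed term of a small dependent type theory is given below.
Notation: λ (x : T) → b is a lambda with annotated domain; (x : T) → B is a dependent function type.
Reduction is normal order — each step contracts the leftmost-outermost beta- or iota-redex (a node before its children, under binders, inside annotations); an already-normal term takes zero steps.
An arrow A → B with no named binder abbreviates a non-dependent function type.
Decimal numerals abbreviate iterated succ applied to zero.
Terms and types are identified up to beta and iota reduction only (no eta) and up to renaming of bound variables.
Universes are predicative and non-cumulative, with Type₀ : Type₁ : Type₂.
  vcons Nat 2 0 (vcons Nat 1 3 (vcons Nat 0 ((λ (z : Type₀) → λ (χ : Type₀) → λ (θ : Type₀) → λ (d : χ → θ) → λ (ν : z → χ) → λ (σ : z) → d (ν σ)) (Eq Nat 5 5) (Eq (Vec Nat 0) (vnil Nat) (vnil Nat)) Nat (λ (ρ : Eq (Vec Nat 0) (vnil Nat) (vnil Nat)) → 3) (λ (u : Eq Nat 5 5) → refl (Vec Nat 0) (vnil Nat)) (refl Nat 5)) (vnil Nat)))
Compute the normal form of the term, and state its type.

reduced normal form:
  vcons Nat 2 0 (vcons Nat 1 3 (vcons Nat 0 3 (vnil Nat)))
inferred type:
  Vec Nat 3


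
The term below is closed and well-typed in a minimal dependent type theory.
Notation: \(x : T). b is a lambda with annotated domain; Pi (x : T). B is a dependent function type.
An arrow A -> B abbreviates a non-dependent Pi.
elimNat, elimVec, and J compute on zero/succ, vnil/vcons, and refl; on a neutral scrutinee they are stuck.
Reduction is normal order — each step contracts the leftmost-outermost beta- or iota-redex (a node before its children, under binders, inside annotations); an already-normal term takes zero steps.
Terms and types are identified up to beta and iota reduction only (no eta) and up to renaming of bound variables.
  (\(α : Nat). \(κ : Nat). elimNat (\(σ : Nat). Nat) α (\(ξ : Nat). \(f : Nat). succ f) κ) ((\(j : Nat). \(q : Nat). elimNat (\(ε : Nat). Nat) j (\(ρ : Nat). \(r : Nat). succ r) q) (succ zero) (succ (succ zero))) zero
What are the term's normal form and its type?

reduced normal form:
  succ (succ (succ zero))
inferred type:
  Nat
observation: 12 normal-order steps separate the term from its normal form.


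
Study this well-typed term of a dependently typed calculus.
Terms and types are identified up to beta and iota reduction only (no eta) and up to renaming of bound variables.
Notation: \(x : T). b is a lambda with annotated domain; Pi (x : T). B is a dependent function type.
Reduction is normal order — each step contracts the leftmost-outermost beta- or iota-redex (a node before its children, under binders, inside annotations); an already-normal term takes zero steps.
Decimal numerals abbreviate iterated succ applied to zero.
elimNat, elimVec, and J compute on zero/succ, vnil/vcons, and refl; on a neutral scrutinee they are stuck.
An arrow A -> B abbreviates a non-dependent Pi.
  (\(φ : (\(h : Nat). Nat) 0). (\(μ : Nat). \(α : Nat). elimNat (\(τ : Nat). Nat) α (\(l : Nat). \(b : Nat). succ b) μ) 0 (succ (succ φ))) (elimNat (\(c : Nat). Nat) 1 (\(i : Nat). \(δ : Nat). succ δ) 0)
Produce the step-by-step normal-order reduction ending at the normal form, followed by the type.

normal-order reduction:
  (\(φ : (\(h : Nat). Nat) 0). (\(μ : Nat). \(α : Nat). elimNat (\(τ : Nat). Nat) α (\(l : Nat). \(b : Nat). succ b) μ) 0 (succ (succ φ))) (elimNat (\(c : Nat). Nat) 1 (\(i : Nat). \(δ : Nat). succ δ) 0)
  ~> (\(φ : Nat). \(h : Nat). elimNat (\(μ : Nat). Nat) h (\(α : Nat). \(τ : Nat). succ τ) φ) 0 (succ (succ (elimNat (\(l : Nat). Nat) 1 (\(b : Nat). \(c : Nat). succ c) 0)))
  ~> (\(φ : Nat). elimNat (\(h : Nat). Nat) φ (\(μ : Nat). \(α : Nat). succ α) 0) (succ (succ (elimNat (\(τ : Nat). Nat) 1 (\(l : Nat). \(b : Nat). succ b) 0)))
  ~> elimNat (\(φ : Nat). Nat) (succ (succ (elimNat (\(h : Nat). Nat) 1 (\(μ : Nat). \(α : Nat). succ α) 0))) (\(τ : Nat). \(l : Nat). succ l) 0
  ~> succ (succ (elimNat (\(φ : Nat). Nat) 1 (\(h : Nat). \(μ : Nat). succ μ) 0))
  ~> 3
inferred type:
  Nat
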